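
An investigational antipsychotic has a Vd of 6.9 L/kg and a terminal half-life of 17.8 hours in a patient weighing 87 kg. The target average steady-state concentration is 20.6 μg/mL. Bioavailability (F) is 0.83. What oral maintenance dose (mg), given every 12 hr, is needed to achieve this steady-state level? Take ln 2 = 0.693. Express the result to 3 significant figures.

Total Vd = 6.9 × 87 = 600.3 L
k = 0.693/17.8 = 0.03893 h⁻¹, so CL = k·Vd = 0.03893 × 600.3 = 23.37 L/h
D = CL × Css × τ / F = 23.37 × 20.6 × 12 / 0.83 = 6960 mg

6960 mg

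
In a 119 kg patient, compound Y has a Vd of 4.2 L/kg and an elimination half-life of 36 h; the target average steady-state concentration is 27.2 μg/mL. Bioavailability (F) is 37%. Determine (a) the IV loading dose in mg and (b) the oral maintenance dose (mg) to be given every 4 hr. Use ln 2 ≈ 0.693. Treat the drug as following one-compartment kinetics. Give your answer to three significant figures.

Vd = 4.2 L/kg × 119 kg = 499.8 L
LD = Vd × C = 499.8 × 27.2 = 13590 mg
CL = 0.693 × Vd / t½ = 0.693 × 499.8 / 36 = 9.621 L/h
D = CL × Css × τ / F = 9.621 × 27.2 × 4 / 0.37 = 2829 mg

(a) 13600 mg; (b) 2830 mg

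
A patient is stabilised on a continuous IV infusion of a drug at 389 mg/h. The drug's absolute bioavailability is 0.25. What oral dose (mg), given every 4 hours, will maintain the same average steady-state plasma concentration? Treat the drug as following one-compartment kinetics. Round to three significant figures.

To maintain the same Css, the systemic dosing rate must be unchanged: F·D/τ = infusion rate.
D = rate × τ / F = 389 × 4 / 0.25 = 6224 mg

6220 mg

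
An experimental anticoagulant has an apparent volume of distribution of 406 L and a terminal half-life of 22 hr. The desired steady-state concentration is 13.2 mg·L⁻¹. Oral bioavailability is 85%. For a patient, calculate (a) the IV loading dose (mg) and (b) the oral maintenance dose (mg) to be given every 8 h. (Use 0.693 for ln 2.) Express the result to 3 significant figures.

LD = Vd × C = 406.0 × 13.2 = 5359 mg
CL = 0.693 × Vd / t½ = 0.693 × 406.0 / 22 = 12.79 L/h
D = CL × Css × τ / F = 12.79 × 13.2 × 8 / 0.85 = 1589 mg

(a) 5360 mg; (b) 1590 mg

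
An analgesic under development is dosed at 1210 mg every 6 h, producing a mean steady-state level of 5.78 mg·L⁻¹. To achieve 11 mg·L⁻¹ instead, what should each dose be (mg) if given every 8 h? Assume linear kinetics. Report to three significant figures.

3070 mg

For first-order elimination, Css ∝ F·D/(CL·τ); F and CL are unchanged, so Css ∝ D/τ.
D₂ = D₁ × (Css,target / Css,current) × (τ₂/τ₁) = 1210 × (11/5.78) × (8/6) = 3070 mg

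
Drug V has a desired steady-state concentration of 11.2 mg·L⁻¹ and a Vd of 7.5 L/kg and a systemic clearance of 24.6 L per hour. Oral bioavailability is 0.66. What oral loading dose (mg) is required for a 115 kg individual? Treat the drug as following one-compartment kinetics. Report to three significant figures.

14600 mg

Vd(total) = 115 kg × 7.5 L/kg = 862.5 L
Loading dose depends on Vd (not clearance): it fills the distribution volume.
LD = Vd × C / F = 862.5 × 11.20 / 0.66 = 14640 mg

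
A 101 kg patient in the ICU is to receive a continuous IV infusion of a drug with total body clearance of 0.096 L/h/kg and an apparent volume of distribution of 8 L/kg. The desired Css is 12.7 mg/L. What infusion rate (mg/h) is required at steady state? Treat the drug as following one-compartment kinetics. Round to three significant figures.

123 mg/h

CL = 0.096 L/h/kg × 101 kg = 9.696 L/h
Rate = CL × Css = 9.696 × 12.7 = 123.1 mg/h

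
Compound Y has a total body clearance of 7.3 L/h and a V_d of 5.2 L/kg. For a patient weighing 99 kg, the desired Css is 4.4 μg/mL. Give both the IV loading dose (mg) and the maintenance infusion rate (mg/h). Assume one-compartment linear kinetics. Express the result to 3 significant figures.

Vd(total) = 99 kg × 5.2 L/kg = 514.8 L
Loading: fill Vd to C_target → 514.8 L × 4.4 mg/L = 2265 mg
Maintenance: replace elimination → rate = CL × Css = 7.300 × 4.4 = 32.12 mg/h

(a) 2270 mg; (b) 32.1 mg/h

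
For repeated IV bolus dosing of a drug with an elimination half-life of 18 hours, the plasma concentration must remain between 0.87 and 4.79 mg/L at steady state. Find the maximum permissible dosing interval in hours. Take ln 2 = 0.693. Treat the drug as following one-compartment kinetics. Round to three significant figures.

k = 0.693 / t½ = 0.693 / 18 = 0.03850 h⁻¹
Between IV bolus doses, concentration decays as C = C₀·e^(−kτ), so C_peak/C_trough = e^(kτ).
τ_max = ln(C_peak/C_trough) / k = ln(4.79/0.87) / 0.03850 = 1.706 / 0.03850 = 44.31 h

44.3 h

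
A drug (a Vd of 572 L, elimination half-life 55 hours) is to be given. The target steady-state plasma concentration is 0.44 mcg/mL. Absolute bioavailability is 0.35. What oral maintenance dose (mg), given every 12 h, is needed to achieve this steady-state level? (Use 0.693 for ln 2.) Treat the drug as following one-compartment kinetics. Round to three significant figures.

CL = 0.693 × Vd / t½ = 0.693 × 572.0 / 55 = 7.207 L/h
D = CL × Css × τ / F = 7.207 × 0.44 × 12 / 0.35 = 108.7 mg

109 mg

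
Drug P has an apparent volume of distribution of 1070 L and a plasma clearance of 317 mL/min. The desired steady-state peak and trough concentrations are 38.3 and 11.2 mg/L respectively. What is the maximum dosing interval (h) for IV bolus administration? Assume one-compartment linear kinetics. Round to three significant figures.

69.2 h

CL = 317 mL/min = 317 × 0.06 = 19.02 L/h
k = CL / Vd = 19.02 / 1070 = 0.01778 h⁻¹
Between IV bolus doses, concentration decays as C = C₀·e^(−kτ), so C_peak/C_trough = e^(kτ).
τ_max = ln(C_peak/C_trough) / k = ln(38.3/11.2) / 0.01778 = 1.230 / 0.01778 = 69.18 h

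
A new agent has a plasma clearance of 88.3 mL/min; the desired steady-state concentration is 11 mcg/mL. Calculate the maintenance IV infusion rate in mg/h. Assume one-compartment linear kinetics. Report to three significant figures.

58.3 mg/h

CL = 88.3 mL/min × 60/1000 = 5.298 L/h
R₀ = 5.298 × 11 = 58.28 mg/h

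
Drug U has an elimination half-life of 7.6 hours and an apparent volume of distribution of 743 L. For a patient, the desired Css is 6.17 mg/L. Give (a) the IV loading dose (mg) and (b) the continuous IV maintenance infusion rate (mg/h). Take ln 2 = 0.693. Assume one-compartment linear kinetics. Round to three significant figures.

(a) 4580 mg; (b) 418 mg/h

LD = Vd × C = 743.0 × 6.17 = 4584 mg
CL = 0.693 × Vd / t½ = 0.693 × 743.0 / 7.6 = 67.75 L/h
Infusion rate = CL × Css = 67.75 × 6.17 = 418.0 mg/h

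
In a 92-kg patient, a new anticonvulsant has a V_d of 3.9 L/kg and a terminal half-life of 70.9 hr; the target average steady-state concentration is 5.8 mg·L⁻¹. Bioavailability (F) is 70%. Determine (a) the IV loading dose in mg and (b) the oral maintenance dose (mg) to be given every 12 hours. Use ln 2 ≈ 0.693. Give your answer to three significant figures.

Vd = 3.9 L/kg × 92 kg = 358.8 L
LD = Vd × C = 358.8 × 5.8 = 2081 mg
CL = 0.693 × Vd / t½ = 0.693 × 358.8 / 70.9 = 3.507 L/h
D = CL × Css × τ / F = 3.507 × 5.8 × 12 / 0.7 = 348.7 mg

(a) 2080 mg; (b) 349 mg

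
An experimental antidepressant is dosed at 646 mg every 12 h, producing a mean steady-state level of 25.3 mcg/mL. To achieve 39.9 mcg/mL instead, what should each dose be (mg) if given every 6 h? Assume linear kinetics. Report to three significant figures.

509 mg

With linear kinetics, Css is proportional to dose rate (D/τ) at fixed clearance.
D₂ = D₁ × (Css,target / Css,current) × (τ₂/τ₁) = 646 × (39.9/25.3) × (6/12) = 509.4 mg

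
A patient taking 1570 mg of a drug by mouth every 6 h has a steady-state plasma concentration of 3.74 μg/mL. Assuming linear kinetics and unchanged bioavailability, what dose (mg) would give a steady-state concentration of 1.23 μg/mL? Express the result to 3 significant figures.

516 mg

With linear kinetics, Css is proportional to dose rate (D/τ) at fixed clearance.
D₂ = D₁ × (Css,target / Css,current) = 1570 × 1.23/3.74 = 516.3 mg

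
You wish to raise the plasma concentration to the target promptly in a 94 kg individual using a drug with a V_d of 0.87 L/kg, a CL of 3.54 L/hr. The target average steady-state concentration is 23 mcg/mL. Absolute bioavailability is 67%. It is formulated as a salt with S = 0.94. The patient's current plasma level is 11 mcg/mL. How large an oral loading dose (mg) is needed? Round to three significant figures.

Vd = 0.87 L/kg × 94 kg = 81.78 L
Concentration deficit ΔC = 23 − 11 = 12.00 mg/L
LD = Vd × ΔC / F / S = 81.78 × 12.00 / 0.67 / 0.94 = 1558 mg

1560 mg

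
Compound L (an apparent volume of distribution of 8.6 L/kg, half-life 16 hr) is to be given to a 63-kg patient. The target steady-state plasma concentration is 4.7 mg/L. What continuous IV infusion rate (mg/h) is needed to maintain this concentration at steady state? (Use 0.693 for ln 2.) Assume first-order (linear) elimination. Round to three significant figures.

110 mg/h

Vd = 8.6 L/kg × 63 kg = 541.8 L
CL = ln 2 · Vd / t½ = 0.693 × 541.8 / 16 = 23.47 L/h
Infusion rate = CL × Css = 23.47 × 4.7 = 110.3 mg/h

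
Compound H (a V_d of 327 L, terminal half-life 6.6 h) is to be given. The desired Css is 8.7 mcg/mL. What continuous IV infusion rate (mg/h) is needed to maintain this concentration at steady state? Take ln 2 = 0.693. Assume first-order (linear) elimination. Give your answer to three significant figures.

299 mg/h

CL = ln 2 · Vd / t½ = 0.693 × 327.0 / 6.6 = 34.34 L/h
Infusion rate = CL × Css = 34.34 × 8.7 = 298.8 mg/h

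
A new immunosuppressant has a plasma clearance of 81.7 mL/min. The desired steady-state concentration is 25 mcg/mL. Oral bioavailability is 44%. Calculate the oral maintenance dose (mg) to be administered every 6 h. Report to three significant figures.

Convert clearance: 81.7 mL/min × 60 min/h ÷ 1000 mL/L = 4.902 L/h
D = CL × Css × τ / F = 4.902 × 25 × 6 / 0.44 = 1671 mg

1670 mg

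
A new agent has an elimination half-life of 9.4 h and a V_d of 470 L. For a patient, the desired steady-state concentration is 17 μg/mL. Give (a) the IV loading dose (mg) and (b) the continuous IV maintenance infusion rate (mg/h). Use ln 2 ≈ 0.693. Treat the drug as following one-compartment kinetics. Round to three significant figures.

LD = Vd × C = 470.0 × 17 = 7990 mg
CL = 0.693 × Vd / t½ = 0.693 × 470.0 / 9.4 = 34.65 L/h
Infusion rate = CL × Css = 34.65 × 17 = 589.1 mg/h

(a) 7990 mg; (b) 589 mg/h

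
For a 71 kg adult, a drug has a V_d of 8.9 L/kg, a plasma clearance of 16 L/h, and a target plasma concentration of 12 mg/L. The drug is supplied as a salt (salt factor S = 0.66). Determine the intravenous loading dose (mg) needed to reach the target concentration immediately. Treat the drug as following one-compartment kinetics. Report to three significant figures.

11500 mg

Vd(total) = 71 kg × 8.9 L/kg = 631.9 L
LD = Vd × C / S = 631.9 × 12.00 / 0.66 = 11490 mg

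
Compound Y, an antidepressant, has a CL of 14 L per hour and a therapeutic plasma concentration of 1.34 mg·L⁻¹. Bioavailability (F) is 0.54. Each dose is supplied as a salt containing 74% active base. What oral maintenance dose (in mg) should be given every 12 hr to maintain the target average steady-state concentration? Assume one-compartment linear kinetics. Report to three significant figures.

At steady state, dose per interval replaces the amount cleared in that interval: F·S·D/τ = CL·Css.
D = CL × Css × τ / F / S = 14.00 × 1.34 × 12 / 0.54 / 0.74 = 563.4 mg

563 mg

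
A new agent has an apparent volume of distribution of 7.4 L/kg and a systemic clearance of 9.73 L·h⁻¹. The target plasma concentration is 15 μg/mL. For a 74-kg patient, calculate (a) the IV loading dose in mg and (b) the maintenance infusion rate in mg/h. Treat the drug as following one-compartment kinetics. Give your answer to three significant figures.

Vd(total) = 74 kg × 7.4 L/kg = 547.6 L
Loading: fill Vd to C_target → 547.6 L × 15 mg/L = 8214 mg
Infusion rate = 9.730 L/h × 15 mg/L = 146.0 mg/h

(a) 8210 mg; (b) 146 mg/h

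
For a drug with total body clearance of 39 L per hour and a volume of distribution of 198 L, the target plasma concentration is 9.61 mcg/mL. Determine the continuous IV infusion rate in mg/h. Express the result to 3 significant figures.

At steady state, infusion rate equals elimination rate: rate in = CL × Css.
Rate = CL × Css = 39.00 × 9.61 = 374.8 mg/h

375 mg/h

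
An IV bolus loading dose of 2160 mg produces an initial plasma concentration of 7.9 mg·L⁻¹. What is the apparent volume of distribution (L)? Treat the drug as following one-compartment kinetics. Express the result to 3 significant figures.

273 L

Immediately after an IV bolus, C₀ = Dose / Vd, so Vd = Dose / C₀.
Vd = 2160 / 7.9 = 273.4 L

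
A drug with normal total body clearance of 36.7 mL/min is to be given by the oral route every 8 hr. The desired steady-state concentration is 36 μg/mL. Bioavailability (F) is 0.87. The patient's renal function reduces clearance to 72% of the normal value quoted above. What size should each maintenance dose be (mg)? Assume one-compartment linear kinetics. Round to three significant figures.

CL = 36.7 mL/min = 36.7 × 0.06 = 2.202 L/h
Patient clearance = 0.72 × 2.202 = 1.585 L/h
At steady state, dose per interval replaces the amount cleared in that interval: F·D/τ = CL·Css.
D = CL × Css × τ / F = 1.585 × 36 × 8 / 0.87 = 524.7 mg

525 mg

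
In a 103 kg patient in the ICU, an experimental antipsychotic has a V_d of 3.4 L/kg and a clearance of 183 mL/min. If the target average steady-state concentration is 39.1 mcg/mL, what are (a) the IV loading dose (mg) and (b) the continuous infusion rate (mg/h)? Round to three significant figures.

(a) 13700 mg; (b) 429 mg/h

Vd = 3.4 L/kg × 103 kg = 350.2 L
Loading: fill Vd to C_target → 350.2 L × 39.1 mg/L = 13690 mg
Convert clearance: 183 mL/min × 60 min/h ÷ 1000 mL/L = 10.98 L/h
Maintenance infusion rate = CL × Css = 10.98 × 39.1 = 429.3 mg/h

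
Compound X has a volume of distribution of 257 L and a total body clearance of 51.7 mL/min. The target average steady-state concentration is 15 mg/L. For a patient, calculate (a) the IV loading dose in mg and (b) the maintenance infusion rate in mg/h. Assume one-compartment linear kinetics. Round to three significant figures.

Loading: fill Vd to C_target → 257.0 L × 15 mg/L = 3855 mg
CL = 51.7 mL/min × 60/1000 = 3.102 L/h
Maintenance infusion rate = CL × Css = 3.102 × 15 = 46.53 mg/h

(a) 3860 mg; (b) 46.5 mg/h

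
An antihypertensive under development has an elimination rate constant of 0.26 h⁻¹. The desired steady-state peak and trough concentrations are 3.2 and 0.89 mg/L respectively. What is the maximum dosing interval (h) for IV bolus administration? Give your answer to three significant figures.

Between IV bolus doses, concentration decays as C = C₀·e^(−kτ), so C_peak/C_trough = e^(kτ).
τ_max = ln(C_peak/C_trough) / k = ln(3.2/0.89) / 0.2600 = 1.280 / 0.2600 = 4.923 h

4.92 h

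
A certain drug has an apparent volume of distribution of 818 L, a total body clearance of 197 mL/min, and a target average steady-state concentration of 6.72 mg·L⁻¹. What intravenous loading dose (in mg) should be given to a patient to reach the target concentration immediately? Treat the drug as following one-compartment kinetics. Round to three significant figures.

5500 mg

LD = Vd × C = 818.0 × 6.720 = 5497 mg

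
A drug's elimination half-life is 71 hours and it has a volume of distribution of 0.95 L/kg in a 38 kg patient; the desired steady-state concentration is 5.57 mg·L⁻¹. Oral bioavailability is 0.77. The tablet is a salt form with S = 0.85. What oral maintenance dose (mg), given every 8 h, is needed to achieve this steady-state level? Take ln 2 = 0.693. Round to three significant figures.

Vd(total) = 38 kg × 0.95 L/kg = 36.10 L
CL = ln 2 · Vd / t½ = 0.693 × 36.10 / 71 = 0.3524 L/h
D = CL × Css × τ / F / S = 0.3524 × 5.57 × 8 / 0.77 / 0.85 = 23.99 mg

24.0 mg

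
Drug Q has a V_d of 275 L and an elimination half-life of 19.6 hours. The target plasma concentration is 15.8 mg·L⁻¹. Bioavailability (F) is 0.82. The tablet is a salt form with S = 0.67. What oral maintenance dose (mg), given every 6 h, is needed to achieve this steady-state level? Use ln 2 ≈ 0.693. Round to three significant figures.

k = 0.693/19.6 = 0.03536 h⁻¹, so CL = k·Vd = 0.03536 × 275.0 = 9.724 L/h
D = CL × Css × τ / F / S = 9.724 × 15.8 × 6 / 0.82 / 0.67 = 1678 mg

1680 mg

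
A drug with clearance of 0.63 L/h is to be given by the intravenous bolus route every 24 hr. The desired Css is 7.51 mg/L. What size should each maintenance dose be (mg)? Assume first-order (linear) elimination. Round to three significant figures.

114 mg

At steady state, dose per interval replaces the amount cleared in that interval: D/τ = CL·Css.
D = CL × Css × τ = 0.6300 × 7.51 × 24 = 113.6 mg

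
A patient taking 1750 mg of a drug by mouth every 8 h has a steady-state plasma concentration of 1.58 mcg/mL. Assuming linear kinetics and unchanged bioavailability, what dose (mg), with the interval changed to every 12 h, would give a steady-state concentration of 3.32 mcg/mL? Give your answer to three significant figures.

5520 mg

With linear kinetics, Css is proportional to dose rate (D/τ) at fixed clearance.
D₂ = D₁ × (Css,target / Css,current) × (τ₂/τ₁) = 1750 × (3.32/1.58) × (12/8) = 5516 mg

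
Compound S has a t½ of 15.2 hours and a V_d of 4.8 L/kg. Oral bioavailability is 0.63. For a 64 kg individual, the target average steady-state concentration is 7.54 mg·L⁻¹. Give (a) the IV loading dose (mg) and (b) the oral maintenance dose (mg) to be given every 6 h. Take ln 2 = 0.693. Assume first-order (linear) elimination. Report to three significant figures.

(a) 2320 mg; (b) 1010 mg

Total Vd = 4.8 × 64 = 307.2 L
LD = Vd × C = 307.2 × 7.54 = 2316 mg
CL = 0.693 × Vd / t½ = 0.693 × 307.2 / 15.2 = 14.01 L/h
D = CL × Css × τ / F = 14.01 × 7.54 × 6 / 0.63 = 1006 mg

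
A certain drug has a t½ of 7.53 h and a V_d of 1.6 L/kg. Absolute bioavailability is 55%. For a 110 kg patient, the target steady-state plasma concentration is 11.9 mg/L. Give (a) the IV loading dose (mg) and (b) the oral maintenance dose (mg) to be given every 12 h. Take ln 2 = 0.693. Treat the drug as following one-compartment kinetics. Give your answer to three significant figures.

Total Vd = 1.6 × 110 = 176.0 L
LD = Vd × C = 176.0 × 11.9 = 2094 mg
CL = 0.693 × Vd / t½ = 0.693 × 176.0 / 7.53 = 16.20 L/h
D = CL × Css × τ / F = 16.20 × 11.9 × 12 / 0.55 = 4206 mg

(a) 2090 mg; (b) 4210 mg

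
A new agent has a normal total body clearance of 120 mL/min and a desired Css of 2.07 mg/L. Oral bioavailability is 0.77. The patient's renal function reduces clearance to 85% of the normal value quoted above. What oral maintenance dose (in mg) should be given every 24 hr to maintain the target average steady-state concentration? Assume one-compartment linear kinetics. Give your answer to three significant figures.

CL = 120 mL/min × 60/1000 = 7.200 L/h
Patient clearance = 0.85 × 7.200 = 6.120 L/h
D = CL × Css × τ / F = 6.120 × 2.07 × 24 / 0.77 = 394.9 mg

395 mg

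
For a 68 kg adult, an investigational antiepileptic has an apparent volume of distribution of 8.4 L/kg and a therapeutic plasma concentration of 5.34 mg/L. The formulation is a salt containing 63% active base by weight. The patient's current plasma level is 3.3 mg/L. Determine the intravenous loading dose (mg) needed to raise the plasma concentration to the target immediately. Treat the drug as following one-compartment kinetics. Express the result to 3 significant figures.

Vd = 8.4 L/kg × 68 kg = 571.2 L
Concentration deficit ΔC = 5.34 − 3.3 = 2.040 mg/L
LD = Vd × ΔC / S = 571.2 × 2.040 / 0.63 = 1850 mg

1850 mg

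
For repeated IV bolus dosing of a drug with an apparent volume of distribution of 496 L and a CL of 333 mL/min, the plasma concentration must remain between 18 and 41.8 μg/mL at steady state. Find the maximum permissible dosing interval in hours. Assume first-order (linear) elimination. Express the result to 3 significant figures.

CL = 333 mL/min = 333 × 0.06 = 19.98 L/h
k = CL / Vd = 19.98 / 496.0 = 0.04028 h⁻¹
Between IV bolus doses, concentration decays as C = C₀·e^(−kτ), so C_peak/C_trough = e^(kτ).
τ_max = ln(C_peak/C_trough) / k = ln(41.8/18) / 0.04028 = 0.8425 / 0.04028 = 20.92 h

20.9 h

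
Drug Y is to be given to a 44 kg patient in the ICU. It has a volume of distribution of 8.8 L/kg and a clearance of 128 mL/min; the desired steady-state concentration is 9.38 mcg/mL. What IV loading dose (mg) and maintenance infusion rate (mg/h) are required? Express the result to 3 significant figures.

Vd = 8.8 L/kg × 44 kg = 387.2 L
LD = Vd · C_target = 387.2 × 9.38 = 3632 mg
CL = 128 mL/min = 128 × 0.06 = 7.680 L/h
Maintenance: replace elimination → rate = CL × Css = 7.680 × 9.38 = 72.04 mg/h

(a) 3630 mg; (b) 72.0 mg/h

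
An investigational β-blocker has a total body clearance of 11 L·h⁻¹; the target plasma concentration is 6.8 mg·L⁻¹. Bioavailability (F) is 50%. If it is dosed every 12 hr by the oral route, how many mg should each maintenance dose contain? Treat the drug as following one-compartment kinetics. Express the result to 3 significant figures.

1800 mg

D = CL × Css × τ / F = 11.00 × 6.8 × 12 / 0.5 = 1795 mg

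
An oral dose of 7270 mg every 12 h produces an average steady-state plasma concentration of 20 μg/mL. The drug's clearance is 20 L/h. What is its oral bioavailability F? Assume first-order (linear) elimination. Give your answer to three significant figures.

F·D/τ = CL·Css at steady state → F = CL·Css·τ / D.
F = 20 × 20 × 12 / 7270 = 0.660

0.660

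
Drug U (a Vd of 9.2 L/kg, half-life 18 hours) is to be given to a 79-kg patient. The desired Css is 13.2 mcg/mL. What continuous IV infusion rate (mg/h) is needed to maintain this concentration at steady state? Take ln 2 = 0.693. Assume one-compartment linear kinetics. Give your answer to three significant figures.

369 mg/h

Vd = 9.2 L/kg × 79 kg = 726.8 L
CL = ln 2 · Vd / t½ = 0.693 × 726.8 / 18 = 27.98 L/h
Infusion rate = CL × Css = 27.98 × 13.2 = 369.3 mg/h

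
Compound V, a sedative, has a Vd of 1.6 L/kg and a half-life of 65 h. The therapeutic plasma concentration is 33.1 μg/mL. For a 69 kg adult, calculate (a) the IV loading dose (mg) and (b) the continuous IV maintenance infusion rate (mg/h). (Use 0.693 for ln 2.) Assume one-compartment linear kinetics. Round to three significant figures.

(a) 3650 mg; (b) 39.0 mg/h

Vd = 1.6 L/kg × 69 kg = 110.4 L
LD = Vd × C = 110.4 × 33.1 = 3654 mg
CL = 0.693 × Vd / t½ = 0.693 × 110.4 / 65 = 1.177 L/h
Infusion rate = CL × Css = 1.177 × 33.1 = 38.96 mg/h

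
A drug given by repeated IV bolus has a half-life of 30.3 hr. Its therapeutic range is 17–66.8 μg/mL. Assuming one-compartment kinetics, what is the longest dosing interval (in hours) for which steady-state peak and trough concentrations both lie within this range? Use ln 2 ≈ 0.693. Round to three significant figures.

59.8 h

k = 0.693 / t½ = 0.693 / 30.3 = 0.02287 h⁻¹
Between IV bolus doses, concentration decays as C = C₀·e^(−kτ), so C_peak/C_trough = e^(kτ).
τ_max = ln(C_peak/C_trough) / k = ln(66.8/17) / 0.02287 = 1.368 / 0.02287 = 59.82 h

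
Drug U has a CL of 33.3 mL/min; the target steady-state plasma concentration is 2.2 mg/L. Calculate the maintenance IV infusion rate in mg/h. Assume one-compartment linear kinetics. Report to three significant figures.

Convert clearance: 33.3 mL/min × 60 min/h ÷ 1000 mL/L = 1.998 L/h
R₀ = 1.998 × 2.2 = 4.396 mg/h

4.40 mg/h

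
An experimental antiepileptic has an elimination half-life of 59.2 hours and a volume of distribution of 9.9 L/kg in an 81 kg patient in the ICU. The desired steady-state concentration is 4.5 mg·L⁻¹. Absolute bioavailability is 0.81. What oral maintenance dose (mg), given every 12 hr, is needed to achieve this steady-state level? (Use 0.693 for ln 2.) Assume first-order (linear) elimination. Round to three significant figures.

Vd = 9.9 L/kg × 81 kg = 801.9 L
CL = 0.693 × Vd / t½ = 0.693 × 801.9 / 59.2 = 9.387 L/h
D = CL × Css × τ / F = 9.387 × 4.5 × 12 / 0.81 = 625.8 mg

626 mg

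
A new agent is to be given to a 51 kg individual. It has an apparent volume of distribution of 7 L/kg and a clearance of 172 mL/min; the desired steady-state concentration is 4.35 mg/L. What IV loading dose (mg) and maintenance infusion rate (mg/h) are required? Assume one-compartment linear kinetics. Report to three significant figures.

(a) 1550 mg; (b) 44.9 mg/h

Vd = 7 L/kg × 51 kg = 357.0 L
Loading: fill Vd to C_target → 357.0 L × 4.35 mg/L = 1553 mg
Convert clearance: 172 mL/min × 60 min/h ÷ 1000 mL/L = 10.32 L/h
Maintenance infusion rate = CL × Css = 10.32 × 4.35 = 44.89 mg/h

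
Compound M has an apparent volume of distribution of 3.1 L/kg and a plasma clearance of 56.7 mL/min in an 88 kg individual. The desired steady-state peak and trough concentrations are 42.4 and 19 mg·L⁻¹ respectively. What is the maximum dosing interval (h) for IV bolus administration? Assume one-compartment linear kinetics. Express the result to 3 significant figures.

64.4 h

Vd(total) = 88 kg × 3.1 L/kg = 272.8 L
CL = 56.7 mL/min = 56.7 × 0.06 = 3.402 L/h
k = CL / Vd = 3.402 / 272.8 = 0.01247 h⁻¹
Between IV bolus doses, concentration decays as C = C₀·e^(−kτ), so C_peak/C_trough = e^(kτ).
τ_max = ln(C_peak/C_trough) / k = ln(42.4/19) / 0.01247 = 0.8027 / 0.01247 = 64.37 h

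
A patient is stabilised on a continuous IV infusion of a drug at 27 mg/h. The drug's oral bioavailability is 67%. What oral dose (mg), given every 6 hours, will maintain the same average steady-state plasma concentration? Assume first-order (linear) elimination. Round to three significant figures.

To maintain the same Css, the systemic dosing rate must be unchanged: F·D/τ = infusion rate.
D = rate × τ / F = 27 × 6 / 0.67 = 241.8 mg

242 mg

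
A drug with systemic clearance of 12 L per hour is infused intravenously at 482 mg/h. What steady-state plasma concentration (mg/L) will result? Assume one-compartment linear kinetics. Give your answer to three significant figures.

40.2 mg/L

Css = rate / CL = 482 / 12.00 = 40.17 mg/L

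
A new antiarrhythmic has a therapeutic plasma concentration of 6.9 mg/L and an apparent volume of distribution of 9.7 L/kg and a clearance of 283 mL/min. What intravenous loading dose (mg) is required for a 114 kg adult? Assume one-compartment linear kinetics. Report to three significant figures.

Vd(total) = 114 kg × 9.7 L/kg = 1106 L
LD = Vd × C = 1106 × 6.900 = 7631 mg

7630 mg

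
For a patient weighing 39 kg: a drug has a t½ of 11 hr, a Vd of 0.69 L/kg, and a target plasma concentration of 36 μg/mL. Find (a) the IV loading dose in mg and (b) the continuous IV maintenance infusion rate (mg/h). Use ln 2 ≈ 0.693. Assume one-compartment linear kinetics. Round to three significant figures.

(a) 969 mg; (b) 61.0 mg/h

Vd(total) = 39 kg × 0.69 L/kg = 26.91 L
LD = Vd × C = 26.91 × 36 = 968.8 mg
CL = 0.693 × Vd / t½ = 0.693 × 26.91 / 11 = 1.695 L/h
Infusion rate = CL × Css = 1.695 × 36 = 61.02 mg/h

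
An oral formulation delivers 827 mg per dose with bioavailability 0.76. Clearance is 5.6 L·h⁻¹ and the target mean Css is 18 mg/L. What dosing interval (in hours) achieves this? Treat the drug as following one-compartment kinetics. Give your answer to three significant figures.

6.24 h

F·D/τ = CL·Css → τ = F·D / (CL·Css).
τ = 0.76 × 827 / (5.6 × 18) = 6.235 h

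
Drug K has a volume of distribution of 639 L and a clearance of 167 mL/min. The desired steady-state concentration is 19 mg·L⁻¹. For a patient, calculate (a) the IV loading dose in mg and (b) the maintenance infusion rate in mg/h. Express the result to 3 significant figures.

LD = Vd · C_target = 639.0 × 19 = 12140 mg
CL = 167 mL/min × 60/1000 = 10.02 L/h
Maintenance infusion rate = CL × Css = 10.02 × 19 = 190.4 mg/h

(a) 12100 mg; (b) 190 mg/h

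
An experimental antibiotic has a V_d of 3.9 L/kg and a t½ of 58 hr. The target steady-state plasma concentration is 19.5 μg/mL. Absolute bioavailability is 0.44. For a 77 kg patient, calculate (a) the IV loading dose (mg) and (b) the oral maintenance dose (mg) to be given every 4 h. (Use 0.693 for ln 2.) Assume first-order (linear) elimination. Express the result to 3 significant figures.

(a) 5860 mg; (b) 636 mg

Vd = 3.9 L/kg × 77 kg = 300.3 L
LD = Vd × C = 300.3 × 19.5 = 5856 mg
CL = 0.693 × Vd / t½ = 0.693 × 300.3 / 58 = 3.588 L/h
D = CL × Css × τ / F = 3.588 × 19.5 × 4 / 0.44 = 636.1 mg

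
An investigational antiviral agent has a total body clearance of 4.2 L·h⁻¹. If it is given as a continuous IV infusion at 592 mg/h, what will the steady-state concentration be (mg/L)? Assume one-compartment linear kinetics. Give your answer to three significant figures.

Css = rate / CL = 592 / 4.200 = 141.0 mg/L

141 mg/L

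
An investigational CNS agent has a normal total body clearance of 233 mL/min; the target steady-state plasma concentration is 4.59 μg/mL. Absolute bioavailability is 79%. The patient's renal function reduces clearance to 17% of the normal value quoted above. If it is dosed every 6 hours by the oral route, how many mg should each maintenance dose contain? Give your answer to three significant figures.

CL = 233 mL/min × 60/1000 = 13.98 L/h
Patient clearance = 0.17 × 13.98 = 2.377 L/h
At steady state, dose per interval replaces the amount cleared in that interval: F·D/τ = CL·Css.
D = CL × Css × τ / F = 2.377 × 4.59 × 6 / 0.79 = 82.86 mg

82.9 mg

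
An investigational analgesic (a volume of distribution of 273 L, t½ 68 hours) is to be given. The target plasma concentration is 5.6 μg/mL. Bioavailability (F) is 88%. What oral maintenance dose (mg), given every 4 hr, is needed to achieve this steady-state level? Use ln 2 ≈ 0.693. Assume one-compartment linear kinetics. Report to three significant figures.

70.8 mg

CL = ln 2 · Vd / t½ = 0.693 × 273.0 / 68 = 2.782 L/h
D = CL × Css × τ / F = 2.782 × 5.6 × 4 / 0.88 = 70.81 mg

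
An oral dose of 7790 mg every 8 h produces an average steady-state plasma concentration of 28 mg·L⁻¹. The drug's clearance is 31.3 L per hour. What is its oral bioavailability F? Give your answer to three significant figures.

F·D/τ = CL·Css at steady state → F = CL·Css·τ / D.
F = 31.3 × 28 × 8 / 7790 = 0.900

0.900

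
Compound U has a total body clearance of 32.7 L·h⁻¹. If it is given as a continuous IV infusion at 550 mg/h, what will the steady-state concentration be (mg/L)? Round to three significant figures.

16.8 mg/L

Css = rate / CL = 550 / 32.70 = 16.82 mg/L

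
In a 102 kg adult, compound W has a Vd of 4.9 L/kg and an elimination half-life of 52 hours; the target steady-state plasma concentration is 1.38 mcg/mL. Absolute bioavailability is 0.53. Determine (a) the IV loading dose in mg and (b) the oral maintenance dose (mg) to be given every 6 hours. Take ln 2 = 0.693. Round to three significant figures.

(a) 690 mg; (b) 104 mg

Vd = 4.9 L/kg × 102 kg = 499.8 L
LD = Vd × C = 499.8 × 1.38 = 689.7 mg
CL = 0.693 × Vd / t½ = 0.693 × 499.8 / 52 = 6.661 L/h
D = CL × Css × τ / F = 6.661 × 1.38 × 6 / 0.53 = 104.1 mg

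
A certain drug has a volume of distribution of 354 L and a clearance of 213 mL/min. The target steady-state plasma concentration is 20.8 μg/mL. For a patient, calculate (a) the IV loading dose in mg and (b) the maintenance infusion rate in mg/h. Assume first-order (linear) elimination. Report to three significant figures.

(a) 7360 mg; (b) 266 mg/h

Loading dose = Vd × C = 354.0 × 20.8 = 7363 mg
CL = 213 mL/min = 213 × 0.06 = 12.78 L/h
Maintenance infusion rate = CL × Css = 12.78 × 20.8 = 265.8 mg/h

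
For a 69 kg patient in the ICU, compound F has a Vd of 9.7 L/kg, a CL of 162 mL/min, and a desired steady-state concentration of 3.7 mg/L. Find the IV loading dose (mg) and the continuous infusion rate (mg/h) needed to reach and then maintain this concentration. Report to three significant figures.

Total Vd = 9.7 × 69 = 669.3 L
LD = Vd · C_target = 669.3 × 3.7 = 2476 mg
Convert clearance: 162 mL/min × 60 min/h ÷ 1000 mL/L = 9.720 L/h
Maintenance infusion rate = CL × Css = 9.720 × 3.7 = 35.96 mg/h

(a) 2480 mg; (b) 36.0 mg/h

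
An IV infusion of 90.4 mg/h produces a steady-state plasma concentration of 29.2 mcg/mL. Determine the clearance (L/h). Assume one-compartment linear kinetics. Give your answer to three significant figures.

3.10 L/h

At steady state, infusion rate = CL × Css, so CL = rate / Css.
CL = 90.4 / 29.2 = 3.096 L/h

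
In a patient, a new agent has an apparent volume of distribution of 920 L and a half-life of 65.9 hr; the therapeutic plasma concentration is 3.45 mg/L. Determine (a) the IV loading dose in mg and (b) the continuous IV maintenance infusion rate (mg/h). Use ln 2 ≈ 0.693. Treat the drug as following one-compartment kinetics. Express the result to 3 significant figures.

(a) 3170 mg; (b) 33.4 mg/h

LD = Vd × C = 920.0 × 3.45 = 3174 mg
CL = 0.693 × Vd / t½ = 0.693 × 920.0 / 65.9 = 9.675 L/h
Infusion rate = CL × Css = 9.675 × 3.45 = 33.38 mg/h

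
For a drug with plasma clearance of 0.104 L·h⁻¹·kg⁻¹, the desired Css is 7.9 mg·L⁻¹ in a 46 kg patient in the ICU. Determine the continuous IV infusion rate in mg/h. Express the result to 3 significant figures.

CL = 0.104 L·h⁻¹·kg⁻¹ × 46 kg = 4.784 L/h
Rate = CL × Css = 4.784 × 7.9 = 37.79 mg/h

37.8 mg/h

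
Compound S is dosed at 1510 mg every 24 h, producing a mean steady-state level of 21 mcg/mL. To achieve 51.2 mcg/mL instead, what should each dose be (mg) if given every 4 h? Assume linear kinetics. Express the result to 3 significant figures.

For first-order elimination, Css ∝ F·D/(CL·τ); F and CL are unchanged, so Css ∝ D/τ.
D₂ = D₁ × (Css,target / Css,current) × (τ₂/τ₁) = 1510 × (51.2/21) × (4/24) = 613.6 mg

614 mg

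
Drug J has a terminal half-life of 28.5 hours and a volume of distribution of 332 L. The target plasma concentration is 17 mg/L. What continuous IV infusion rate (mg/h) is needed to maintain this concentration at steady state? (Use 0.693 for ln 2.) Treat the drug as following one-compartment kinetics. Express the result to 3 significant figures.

137 mg/h

CL = ln 2 · Vd / t½ = 0.693 × 332.0 / 28.5 = 8.073 L/h
Infusion rate = CL × Css = 8.073 × 17 = 137.2 mg/h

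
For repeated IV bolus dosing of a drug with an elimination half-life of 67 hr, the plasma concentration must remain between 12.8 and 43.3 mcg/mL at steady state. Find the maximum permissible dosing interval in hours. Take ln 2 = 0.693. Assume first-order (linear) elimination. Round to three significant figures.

k = 0.693 / t½ = 0.693 / 67 = 0.01034 h⁻¹
Between IV bolus doses, concentration decays as C = C₀·e^(−kτ), so C_peak/C_trough = e^(kτ).
τ_max = ln(C_peak/C_trough) / k = ln(43.3/12.8) / 0.01034 = 1.219 / 0.01034 = 117.9 h

118 h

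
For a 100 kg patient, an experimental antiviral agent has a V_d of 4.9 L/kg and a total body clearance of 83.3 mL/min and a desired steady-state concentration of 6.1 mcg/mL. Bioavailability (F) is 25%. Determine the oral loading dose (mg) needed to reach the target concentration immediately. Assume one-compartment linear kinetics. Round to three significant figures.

12000 mg

Vd(total) = 100 kg × 4.9 L/kg = 490.0 L
The loading dose fills Vd to the target concentration.
LD = Vd × C / F = 490.0 × 6.100 / 0.25 = 11960 mg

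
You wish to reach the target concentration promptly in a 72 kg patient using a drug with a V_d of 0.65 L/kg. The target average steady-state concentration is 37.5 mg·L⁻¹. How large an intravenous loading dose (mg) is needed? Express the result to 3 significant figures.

1760 mg

Vd(total) = 72 kg × 0.65 L/kg = 46.80 L
The loading dose fills Vd to the target concentration.
LD = Vd × C = 46.80 × 37.50 = 1755 mg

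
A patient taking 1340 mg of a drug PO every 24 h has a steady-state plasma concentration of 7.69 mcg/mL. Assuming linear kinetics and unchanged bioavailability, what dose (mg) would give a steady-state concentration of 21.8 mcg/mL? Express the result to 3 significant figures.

For first-order elimination, Css ∝ F·D/(CL·τ); F and CL are unchanged, so Css ∝ D/τ.
D₂ = D₁ × (Css,target / Css,current) = 1340 × 21.8/7.69 = 3799 mg

3800 mg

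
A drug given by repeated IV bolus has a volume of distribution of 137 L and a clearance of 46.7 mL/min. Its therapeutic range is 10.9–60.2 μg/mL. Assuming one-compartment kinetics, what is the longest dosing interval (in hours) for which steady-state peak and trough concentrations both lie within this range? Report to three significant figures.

83.6 h

CL = 46.7 mL/min = 46.7 × 0.06 = 2.802 L/h
k = CL / Vd = 2.802 / 137.0 = 0.02045 h⁻¹
Between IV bolus doses, concentration decays as C = C₀·e^(−kτ), so C_peak/C_trough = e^(kτ).
τ_max = ln(C_peak/C_trough) / k = ln(60.2/10.9) / 0.02045 = 1.709 / 0.02045 = 83.57 h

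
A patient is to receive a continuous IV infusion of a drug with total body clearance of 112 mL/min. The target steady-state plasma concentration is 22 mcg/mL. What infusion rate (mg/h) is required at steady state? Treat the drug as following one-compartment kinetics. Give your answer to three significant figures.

Convert clearance: 112 mL/min × 60 min/h ÷ 1000 mL/L = 6.720 L/h
At steady state, infusion rate equals elimination rate: rate in = CL × Css.
Infusion rate = CL · Css = 6.720 L/h × 22 mg/L = 147.8 mg/h

148 mg/h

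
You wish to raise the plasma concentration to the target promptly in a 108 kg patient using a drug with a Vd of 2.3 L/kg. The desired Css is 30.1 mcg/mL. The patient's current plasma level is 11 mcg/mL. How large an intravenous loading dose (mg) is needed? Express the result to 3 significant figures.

Total Vd = 2.3 × 108 = 248.4 L
The loading dose fills Vd to the target concentration.
Concentration deficit ΔC = 30.1 − 11 = 19.10 mg/L
LD = Vd × ΔC = 248.4 × 19.10 = 4744 mg

4740 mg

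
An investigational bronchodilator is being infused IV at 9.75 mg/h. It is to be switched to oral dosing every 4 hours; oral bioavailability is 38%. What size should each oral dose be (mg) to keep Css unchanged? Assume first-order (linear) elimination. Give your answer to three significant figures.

To maintain the same Css, the systemic dosing rate must be unchanged: F·D/τ = infusion rate.
D = rate × τ / F = 9.75 × 4 / 0.38 = 102.6 mg

103 mg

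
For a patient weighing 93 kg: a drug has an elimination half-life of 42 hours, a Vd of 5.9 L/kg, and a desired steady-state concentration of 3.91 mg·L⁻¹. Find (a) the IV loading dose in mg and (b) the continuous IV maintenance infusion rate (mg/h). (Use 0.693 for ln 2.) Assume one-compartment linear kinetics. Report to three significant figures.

(a) 2150 mg; (b) 35.4 mg/h

Total Vd = 5.9 × 93 = 548.7 L
LD = Vd × C = 548.7 × 3.91 = 2145 mg
CL = 0.693 × Vd / t½ = 0.693 × 548.7 / 42 = 9.054 L/h
Infusion rate = CL × Css = 9.054 × 3.91 = 35.40 mg/h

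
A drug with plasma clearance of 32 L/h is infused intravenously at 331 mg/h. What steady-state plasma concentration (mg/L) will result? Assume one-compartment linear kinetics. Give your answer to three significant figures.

10.3 mg/L

Css = rate / CL = 331 / 32.00 = 10.34 mg/L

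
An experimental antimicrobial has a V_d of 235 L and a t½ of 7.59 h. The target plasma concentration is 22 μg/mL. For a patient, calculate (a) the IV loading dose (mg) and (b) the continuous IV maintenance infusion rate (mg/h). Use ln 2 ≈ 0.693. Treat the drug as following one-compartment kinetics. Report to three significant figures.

(a) 5170 mg; (b) 472 mg/h

LD = Vd × C = 235.0 × 22 = 5170 mg
CL = 0.693 × Vd / t½ = 0.693 × 235.0 / 7.59 = 21.46 L/h
Infusion rate = CL × Css = 21.46 × 22 = 472.1 mg/h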